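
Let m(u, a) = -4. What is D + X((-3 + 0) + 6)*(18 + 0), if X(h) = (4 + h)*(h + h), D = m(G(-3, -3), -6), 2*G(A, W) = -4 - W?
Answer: 752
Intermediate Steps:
G(A, W) = -2 - W/2 (G(A, W) = (-4 - W)/2 = -2 - W/2)
D = -4
X(h) = 2*h*(4 + h) (X(h) = (4 + h)*(2*h) = 2*h*(4 + h))
D + X((-3 + 0) + 6)*(18 + 0) = -4 + (2*((-3 + 0) + 6)*(4 + ((-3 + 0) + 6)))*(18 + 0) = -4 + (2*(-3 + 6)*(4 + (-3 + 6)))*18 = -4 + (2*3*(4 + 3))*18 = -4 + (2*3*7)*18 = -4 + 42*18 = -4 + 756 = 752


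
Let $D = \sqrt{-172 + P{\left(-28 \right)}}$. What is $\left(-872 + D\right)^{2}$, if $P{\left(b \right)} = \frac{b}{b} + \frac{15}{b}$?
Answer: $\frac{\left(12208 - i \sqrt{33621}\right)^{2}}{196} \approx 7.6021 \cdot 10^{5} - 22841.0 i$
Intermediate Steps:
$P{\left(b \right)} = 1 + \frac{15}{b}$
$D = \frac{i \sqrt{33621}}{14}$ ($D = \sqrt{-172 + \frac{15 - 28}{-28}} = \sqrt{-172 - - \frac{13}{28}} = \sqrt{-172 + \frac{13}{28}} = \sqrt{- \frac{4803}{28}} = \frac{i \sqrt{33621}}{14} \approx 13.097 i$)
$\left(-872 + D\right)^{2} = \left(-872 + \frac{i \sqrt{33621}}{14}\right)^{2}$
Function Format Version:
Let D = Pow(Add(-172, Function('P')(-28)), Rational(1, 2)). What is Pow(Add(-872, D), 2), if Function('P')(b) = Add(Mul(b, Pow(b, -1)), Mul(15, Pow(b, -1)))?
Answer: Mul(Rational(1, 196), Pow(Add(12208, Mul(-1, I, Pow(33621, Rational(1, 2)))), 2)) ≈ Add(7.6021e+5, Mul(-22841., I))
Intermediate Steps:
Function('P')(b) = Add(1, Mul(15, Pow(b, -1)))
D = Mul(Rational(1, 14), I, Pow(33621, Rational(1, 2))) (D = Pow(Add(-172, Mul(Pow(-28, -1), Add(15, -28))), Rational(1, 2)) = Pow(Add(-172, Mul(Rational(-1, 28), -13)), Rational(1, 2)) = Pow(Add(-172, Rational(13, 28)), Rational(1, 2)) = Pow(Rational(-4803, 28), Rational(1, 2)) = Mul(Rational(1, 14), I, Pow(33621, Rational(1, 2))) ≈ Mul(13.097, I))
Pow(Add(-872, D), 2) = Pow(Add(-872, Mul(Rational(1, 14), I, Pow(33621, Rational(1, 2)))), 2)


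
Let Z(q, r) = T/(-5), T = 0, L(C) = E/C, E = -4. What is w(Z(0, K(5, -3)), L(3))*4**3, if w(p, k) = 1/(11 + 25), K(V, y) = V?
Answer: 16/9 ≈ 1.7778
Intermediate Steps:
L(C) = -4/C
Z(q, r) = 0 (Z(q, r) = 0/(-5) = 0*(-1/5) = 0)
w(p, k) = 1/36
w(Z(0, K(5, -3)), L(3))*4**3 = (1/36)*4**3 = (1/36)*64 = 16/9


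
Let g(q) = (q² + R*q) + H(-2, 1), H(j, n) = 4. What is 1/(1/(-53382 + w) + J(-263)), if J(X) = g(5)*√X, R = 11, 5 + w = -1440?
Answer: -54827/5578318236243313 - 252503994036*I*√263/5578318236243313 ≈ -9.8286e-12 - 0.00073408*I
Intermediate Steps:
w = -1445 (w = -5 - 1440 = -1445)
g(q) = 4 + q² + 11*q (g(q) = (q² + 11*q) + 4 = 4 + q² + 11*q)
J(X) = 84*√X (J(X) = (4 + 5² + 11*5)*√X = (4 + 25 + 55)*√X = 84*√X)
1/(1/(-53382 + w) + J(-263)) = 1/(1/(-53382 - 1445) + 84*√(-263)) = 1/(1/(-54827) + 84*(I*√263)) = 1/(-1/54827 + 84*I*√263)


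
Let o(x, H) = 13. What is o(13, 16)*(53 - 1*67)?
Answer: -182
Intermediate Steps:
o(13, 16)*(53 - 1*67) = 13*(53 - 1*67) = 13*(53 - 67) = 13*(-14) = -182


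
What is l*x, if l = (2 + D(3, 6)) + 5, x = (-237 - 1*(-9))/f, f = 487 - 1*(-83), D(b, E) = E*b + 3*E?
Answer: -86/5 ≈ -17.200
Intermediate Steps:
D(b, E) = 3*E + E*b
f = 570 (f = 487 + 83 = 570)
x = -2/5 (x = (-237 - 1*(-9))/570 = (-237 + 9)*(1/570) = -228*1/570 = -2/5 ≈ -0.40000)
l = 43 (l = (2 + 6*(3 + 3)) + 5 = (2 + 6*6) + 5 = (2 + 36) + 5 = 38 + 5 = 43)
l*x = 43*(-2/5) = -86/5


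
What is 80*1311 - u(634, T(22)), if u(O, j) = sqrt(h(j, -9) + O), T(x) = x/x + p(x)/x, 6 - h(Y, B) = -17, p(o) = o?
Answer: 104880 - 3*sqrt(73) ≈ 1.0485e+5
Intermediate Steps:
h(Y, B) = 23 (h(Y, B) = 6 - 1*(-17) = 6 + 17 = 23)
T(x) = 2 (T(x) = x/x + x/x = 1 + 1 = 2)
u(O, j) = sqrt(23 + O)
80*1311 - u(634, T(22)) = 80*1311 - sqrt(23 + 634) = 104880 - sqrt(657) = 104880 - 3*sqrt(73)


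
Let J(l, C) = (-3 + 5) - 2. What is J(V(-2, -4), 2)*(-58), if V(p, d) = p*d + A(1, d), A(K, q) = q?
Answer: 0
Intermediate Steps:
V(p, d) = d + d*p (V(p, d) = p*d + d = d*p + d = d + d*p)
J(l, C) = 0 (J(l, C) = 2 - 2 = 0)
J(V(-2, -4), 2)*(-58) = 0*(-58) = 0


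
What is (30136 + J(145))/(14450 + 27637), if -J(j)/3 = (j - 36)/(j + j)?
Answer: 8739113/12205230 ≈ 0.71601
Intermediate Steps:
J(j) = -3*(-36 + j)/(2*j) (J(j) = -3*(j - 36)/(j + j) = -3*(-36 + j)/(2*j))
(30136 + J(145))/(14450 + 27637) = (30136 + (-3/2 + 54/145))/(14450 + 27637) = (30136 + (-3/2 + 54*(1/145)))/42087 = (30136 + (-3/2 + 54/145))*(1/42087) = (30136 - 327/290)*(1/42087) = (8739113/290)*(1/42087) = 8739113/12205230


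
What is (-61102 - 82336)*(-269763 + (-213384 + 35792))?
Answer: 64167706490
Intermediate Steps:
(-61102 - 82336)*(-269763 + (-213384 + 35792)) = -143438*(-269763 - 177592) = -143438*(-447355) = 64167706490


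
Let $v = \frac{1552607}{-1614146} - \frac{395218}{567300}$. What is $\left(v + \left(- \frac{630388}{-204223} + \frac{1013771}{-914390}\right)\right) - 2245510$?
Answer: $- \frac{157368143930782708813536049}{70081258299611536650} \approx -2.2455 \cdot 10^{6}$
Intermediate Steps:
$v = - \frac{189841688116}{114463128225}$ ($v = 1552607 \left(- \frac{1}{1614146}\right) - \frac{197609}{283650} = - \frac{1552607}{1614146} - \frac{197609}{283650} = - \frac{189841688116}{114463128225} \approx -1.6585$)
$\left(v + \left(- \frac{630388}{-204223} + \frac{1013771}{-914390}\right)\right) - 2245510 = \left(- \frac{189841688116}{114463128225} + \left(- \frac{630388}{-204223} + \frac{1013771}{-914390}\right)\right) - 2245510 = \left(- \frac{189841688116}{114463128225} + \left(\left(-630388\right) \left(- \frac{1}{204223}\right) + 1013771 \left(- \frac{1}{914390}\right)\right)\right) - 2245510 = \left(- \frac{189841688116}{114463128225} + \left(\frac{630388}{204223} - \frac{1013771}{914390}\right)\right) - 2245510 = \left(- \frac{189841688116}{114463128225} + \frac{369385128387}{186739468970}\right) - 2245510 = \frac{22393577992849405451}{70081258299611536650} - 2245510 = - \frac{157368143930782708813536049}{70081258299611536650}$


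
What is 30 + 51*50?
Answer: 2580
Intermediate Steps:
30 + 51*50 = 30 + 2550 = 2580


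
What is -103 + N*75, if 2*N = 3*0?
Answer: -103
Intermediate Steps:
N = 0 (N = (3*0)/2 = (½)*0 = 0)
-103 + N*75 = -103 + 0*75 = -103 + 0 = -103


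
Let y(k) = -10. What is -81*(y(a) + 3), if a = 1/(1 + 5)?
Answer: 567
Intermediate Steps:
a = ⅙ (a = 1/6 = ⅙ ≈ 0.16667)
-81*(y(a) + 3) = -81*(-10 + 3) = -81*(-7) = 567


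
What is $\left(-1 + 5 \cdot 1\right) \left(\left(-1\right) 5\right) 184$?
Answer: $-3680$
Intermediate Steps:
$\left(-1 + 5 \cdot 1\right) \left(\left(-1\right) 5\right) 184 = \left(-1 + 5\right) \left(-5\right) 184 = 4 \left(-5\right) 184 = \left(-20\right) 184 = -3680$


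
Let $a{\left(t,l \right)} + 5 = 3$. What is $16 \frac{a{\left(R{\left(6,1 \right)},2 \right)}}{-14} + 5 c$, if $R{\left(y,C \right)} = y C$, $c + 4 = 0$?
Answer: $- \frac{124}{7} \approx -17.714$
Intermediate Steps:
$c = -4$ ($c = -4 + 0 = -4$)
$R{\left(y,C \right)} = C y$
$a{\left(t,l \right)} = -2$ ($a{\left(t,l \right)} = -5 + 3 = -2$)
$16 \frac{a{\left(R{\left(6,1 \right)},2 \right)}}{-14} + 5 c = 16 \left(- \frac{2}{-14}\right) + 5 \left(-4\right) = 16 \left(\left(-2\right) \left(- \frac{1}{14}\right)\right) - 20 = 16 \cdot \frac{1}{7} - 20 = \frac{16}{7} - 20 = - \frac{124}{7}$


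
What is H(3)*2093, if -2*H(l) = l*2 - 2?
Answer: -4186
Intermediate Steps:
H(l) = 1 - l (H(l) = -(l*2 - 2)/2 = -(2*l - 2)/2 = -(-2 + 2*l)/2 = 1 - l)
H(3)*2093 = (1 - 1*3)*2093 = (1 - 3)*2093 = -2*2093 = -4186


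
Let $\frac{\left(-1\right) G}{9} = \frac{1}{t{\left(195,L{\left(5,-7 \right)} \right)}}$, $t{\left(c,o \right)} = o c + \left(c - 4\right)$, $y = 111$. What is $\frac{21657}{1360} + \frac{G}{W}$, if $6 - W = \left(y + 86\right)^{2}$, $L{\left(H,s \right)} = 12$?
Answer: $\frac{2126942493441}{133566134480} \approx 15.924$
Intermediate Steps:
$t{\left(c,o \right)} = -4 + c + c o$ ($t{\left(c,o \right)} = c o + \left(-4 + c\right) = -4 + c + c o$)
$W = -38803$ ($W = 6 - \left(111 + 86\right)^{2} = 6 - 197^{2} = 6 - 38809 = -38803$)
$G = - \frac{9}{2531}$ ($G = - \frac{9}{-4 + 195 + 195 \cdot 12} = - \frac{9}{-4 + 195 + 2340} = - \frac{9}{2531} \approx -0.0035559$)
$\frac{21657}{1360} + \frac{G}{W} = \frac{21657}{1360} - \frac{9}{2531 \left(-38803\right)} = 21657 \cdot \frac{1}{1360} - - \frac{9}{98210393} = \frac{21657}{1360} + \frac{9}{98210393} = \frac{2126942493441}{133566134480}$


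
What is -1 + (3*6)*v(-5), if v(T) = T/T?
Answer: 17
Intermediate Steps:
v(T) = 1
-1 + (3*6)*v(-5) = -1 + (3*6)*1 = -1 + 18*1 = -1 + 18 = 17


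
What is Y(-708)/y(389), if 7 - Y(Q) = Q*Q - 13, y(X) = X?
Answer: -501244/389 ≈ -1288.5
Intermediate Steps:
Y(Q) = 20 - Q² (Y(Q) = 7 - (Q*Q - 13) = 7 - (Q² - 13) = 7 - (-13 + Q²) = 7 + (13 - Q²) = 20 - Q²)
Y(-708)/y(389) = (20 - 1*(-708)²)/389 = (20 - 1*501264)*(1/389) = (20 - 501264)*(1/389) = -501244*1/389 = -501244/389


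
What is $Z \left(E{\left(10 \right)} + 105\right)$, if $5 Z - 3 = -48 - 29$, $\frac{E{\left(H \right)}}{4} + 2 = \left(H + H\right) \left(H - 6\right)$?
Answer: $- \frac{30858}{5} \approx -6171.6$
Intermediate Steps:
$E{\left(H \right)} = -8 + 8 H \left(-6 + H\right)$ ($E{\left(H \right)} = -8 + 4 \left(H + H\right) \left(H - 6\right) = -8 + 4 \cdot 2 H \left(-6 + H\right) = -8 + 8 H \left(-6 + H\right)$)
$Z = - \frac{74}{5}$ ($Z = \frac{3}{5} + \frac{-48 - 29}{5} = \frac{3}{5} + \frac{1}{5} \left(-77\right) = \frac{3}{5} - \frac{77}{5} = - \frac{74}{5} \approx -14.8$)
$Z \left(E{\left(10 \right)} + 105\right) = - \frac{74 \left(\left(-8 - 480 + 8 \cdot 10^{2}\right) + 105\right)}{5} = - \frac{74 \left(\left(-8 - 480 + 8 \cdot 100\right) + 105\right)}{5} = - \frac{74 \left(\left(-8 - 480 + 800\right) + 105\right)}{5} = - \frac{74 \left(312 + 105\right)}{5} = \left(- \frac{74}{5}\right) 417 = - \frac{30858}{5}$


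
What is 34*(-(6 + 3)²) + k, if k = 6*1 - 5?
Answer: -2753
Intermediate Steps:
k = 1 (k = 6 - 5 = 1)
34*(-(6 + 3)²) + k = 34*(-(6 + 3)²) + 1 = 34*(-1*9²) + 1 = 34*(-1*81) + 1 = 34*(-81) + 1 = -2754 + 1 = -2753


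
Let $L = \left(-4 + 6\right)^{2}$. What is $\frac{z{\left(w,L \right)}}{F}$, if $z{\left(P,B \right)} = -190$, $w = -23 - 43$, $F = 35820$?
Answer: $- \frac{19}{3582} \approx -0.0053043$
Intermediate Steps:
$w = -66$
$L = 4$ ($L = 2^{2} = 4$)
$\frac{z{\left(w,L \right)}}{F} = - \frac{190}{35820} = \left(-190\right) \frac{1}{35820} = - \frac{19}{3582}$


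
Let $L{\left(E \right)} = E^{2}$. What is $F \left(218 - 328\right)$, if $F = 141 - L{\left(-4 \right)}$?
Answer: $-13750$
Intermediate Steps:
$F = 125$ ($F = 141 - \left(-4\right)^{2} = 141 - 16 = 125$)
$F \left(218 - 328\right) = 125 \left(218 - 328\right) = 125 \left(-110\right) = -13750$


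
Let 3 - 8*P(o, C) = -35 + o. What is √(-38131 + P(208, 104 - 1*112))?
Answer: I*√152609/2 ≈ 195.33*I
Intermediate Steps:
P(o, C) = 19/4 - o/8 (P(o, C) = 3/8 - (-35 + o)/8 = 3/8 + (35/8 - o/8) = 19/4 - o/8)
√(-38131 + P(208, 104 - 1*112)) = √(-38131 + (19/4 - ⅛*208)) = √(-38131 + (19/4 - 26)) = √(-38131 - 85/4) = √(-152609/4) = I*√152609/2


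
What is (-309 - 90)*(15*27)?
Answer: -161595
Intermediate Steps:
(-309 - 90)*(15*27) = -399*405 = -161595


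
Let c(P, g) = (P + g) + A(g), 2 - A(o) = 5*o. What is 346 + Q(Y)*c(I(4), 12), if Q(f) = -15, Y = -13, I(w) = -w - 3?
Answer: 1141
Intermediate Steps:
A(o) = 2 - 5*o
I(w) = -3 - w
c(P, g) = 2 + P - 4*g (c(P, g) = (P + g) + (2 - 5*g) = 2 + P - 4*g)
346 + Q(Y)*c(I(4), 12) = 346 - 15*(2 + (-3 - 1*4) - 4*12) = 346 - 15*(2 + (-3 - 4) - 48) = 346 - 15*(2 - 7 - 48) = 346 - 15*(-53) = 346 + 795 = 1141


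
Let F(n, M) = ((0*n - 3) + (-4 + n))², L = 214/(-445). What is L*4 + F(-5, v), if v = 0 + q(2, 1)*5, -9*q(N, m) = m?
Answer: 63224/445 ≈ 142.08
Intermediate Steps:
q(N, m) = -m/9
L = -214/445 (L = 214*(-1/445) = -214/445 ≈ -0.48090)
v = -5/9 (v = 0 - ⅑*1*5 = 0 - ⅑*5 = 0 - 5/9 = -5/9 ≈ -0.55556)
F(n, M) = (-7 + n)² (F(n, M) = ((0 - 3) + (-4 + n))² = (-3 + (-4 + n))² = (-7 + n)²)
L*4 + F(-5, v) = -214/445*4 + (-7 - 5)² = -856/445 + (-12)² = -856/445 + 144 = 63224/445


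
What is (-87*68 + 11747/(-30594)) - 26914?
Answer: -1004412767/30594 ≈ -32830.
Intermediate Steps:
(-87*68 + 11747/(-30594)) - 26914 = (-5916 + 11747*(-1/30594)) - 26914 = (-5916 - 11747/30594) - 26914 = -181005851/30594 - 26914 = -1004412767/30594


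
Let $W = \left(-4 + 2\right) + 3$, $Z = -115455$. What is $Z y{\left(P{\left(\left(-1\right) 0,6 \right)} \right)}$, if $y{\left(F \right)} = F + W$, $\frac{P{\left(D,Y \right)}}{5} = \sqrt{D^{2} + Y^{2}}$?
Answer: $-3579105$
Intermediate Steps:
$P{\left(D,Y \right)} = 5 \sqrt{D^{2} + Y^{2}}$
$W = 1$ ($W = -2 + 3 = 1$)
$y{\left(F \right)} = 1 + F$ ($y{\left(F \right)} = F + 1 = 1 + F$)
$Z y{\left(P{\left(\left(-1\right) 0,6 \right)} \right)} = - 115455 \left(1 + 5 \sqrt{\left(\left(-1\right) 0\right)^{2} + 6^{2}}\right) = - 115455 \left(1 + 5 \sqrt{0^{2} + 36}\right) = - 115455 \left(1 + 5 \sqrt{0 + 36}\right) = - 115455 \left(1 + 5 \sqrt{36}\right) = - 115455 \left(1 + 5 \cdot 6\right) = - 115455 \left(1 + 30\right) = \left(-115455\right) 31 = -3579105$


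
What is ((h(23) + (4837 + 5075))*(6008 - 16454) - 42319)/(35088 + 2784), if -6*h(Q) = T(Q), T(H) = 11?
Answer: -6472745/2367 ≈ -2734.6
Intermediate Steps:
h(Q) = -11/6 (h(Q) = -1/6*11 = -11/6)
((h(23) + (4837 + 5075))*(6008 - 16454) - 42319)/(35088 + 2784) = ((-11/6 + (4837 + 5075))*(6008 - 16454) - 42319)/(35088 + 2784) = ((-11/6 + 9912)*(-10446) - 42319)/37872 = ((59461/6)*(-10446) - 42319)*(1/37872) = (-103521601 - 42319)*(1/37872) = -103563920*1/37872 = -6472745/2367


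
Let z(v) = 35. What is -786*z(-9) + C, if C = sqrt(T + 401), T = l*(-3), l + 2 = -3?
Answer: -27510 + 4*sqrt(26) ≈ -27490.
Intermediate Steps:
l = -5 (l = -2 - 3 = -5)
T = 15 (T = -5*(-3) = 15)
C = 4*sqrt(26) (C = sqrt(15 + 401) = sqrt(416) = 4*sqrt(26) ≈ 20.396)
-786*z(-9) + C = -786*35 + 4*sqrt(26) = -27510 + 4*sqrt(26)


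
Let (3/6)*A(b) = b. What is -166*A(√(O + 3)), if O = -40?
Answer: -332*I*√37 ≈ -2019.5*I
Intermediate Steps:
A(b) = 2*b
-166*A(√(O + 3)) = -332*√(-40 + 3) = -332*√(-37) = -332*I*√37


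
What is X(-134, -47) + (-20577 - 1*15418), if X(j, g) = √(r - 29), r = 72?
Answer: -35995 + √43 ≈ -35988.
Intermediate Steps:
X(j, g) = √43 (X(j, g) = √(72 - 29) = √43)
X(-134, -47) + (-20577 - 1*15418) = √43 + (-20577 - 1*15418) = √43 + (-20577 - 15418) = √43 - 35995 = -35995 + √43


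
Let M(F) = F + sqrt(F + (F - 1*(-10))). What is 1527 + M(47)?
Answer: 1574 + 2*sqrt(26) ≈ 1584.2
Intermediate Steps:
M(F) = F + sqrt(10 + 2*F) (M(F) = F + sqrt(F + (F + 10)) = F + sqrt(F + (10 + F)) = F + sqrt(10 + 2*F))
1527 + M(47) = 1527 + (47 + sqrt(10 + 2*47)) = 1527 + (47 + sqrt(10 + 94)) = 1527 + (47 + sqrt(104)) = 1527 + (47 + 2*sqrt(26)) = 1574 + 2*sqrt(26)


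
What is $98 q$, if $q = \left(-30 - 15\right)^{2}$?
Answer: $198450$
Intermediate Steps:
$q = 2025$ ($q = \left(-45\right)^{2} = 2025$)
$98 q = 98 \cdot 2025 = 198450$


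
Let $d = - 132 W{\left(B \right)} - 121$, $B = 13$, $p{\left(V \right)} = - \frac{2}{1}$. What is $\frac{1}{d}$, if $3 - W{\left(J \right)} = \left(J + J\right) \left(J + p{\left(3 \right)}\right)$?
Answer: $\frac{1}{37235} \approx 2.6856 \cdot 10^{-5}$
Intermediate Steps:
$p{\left(V \right)} = -2$ ($p{\left(V \right)} = \left(-2\right) 1 = -2$)
$W{\left(J \right)} = 3 - 2 J \left(-2 + J\right)$ ($W{\left(J \right)} = 3 - \left(J + J\right) \left(J - 2\right) = 3 - 2 J \left(-2 + J\right)$)
$d = 37235$ ($d = - 132 \left(3 - 2 \cdot 13^{2} + 4 \cdot 13\right) - 121 = - 132 \left(3 - 338 + 52\right) - 121 = \left(-132\right) \left(-283\right) - 121 = 37356 - 121 = 37235$)
$\frac{1}{d} = \frac{1}{37235}$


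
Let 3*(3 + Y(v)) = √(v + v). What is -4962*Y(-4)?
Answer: 14886 - 3308*I*√2 ≈ 14886.0 - 4678.2*I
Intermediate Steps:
Y(v) = -3 + √2*√v/3 (Y(v) = -3 + √(v + v)/3 = -3 + √(2*v)/3 = -3 + (√2*√v)/3 = -3 + √2*√v/3)
-4962*Y(-4) = -4962*(-3 + √2*√(-4)/3) = -4962*(-3 + √2*(2*I)/3) = -4962*(-3 + 2*I*√2/3) = 14886 - 3308*I*√2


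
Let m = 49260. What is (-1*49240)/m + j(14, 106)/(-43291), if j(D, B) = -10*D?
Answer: -106237622/106625733 ≈ -0.99636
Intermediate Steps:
(-1*49240)/m + j(14, 106)/(-43291) = -1*49240/49260 - 10*14/(-43291) = -49240*1/49260 - 140*(-1/43291) = -2462/2463 + 140/43291 = -106237622/106625733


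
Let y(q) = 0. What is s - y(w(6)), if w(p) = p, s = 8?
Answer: 8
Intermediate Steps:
s - y(w(6)) = 8 - 1*0 = 8 + 0 = 8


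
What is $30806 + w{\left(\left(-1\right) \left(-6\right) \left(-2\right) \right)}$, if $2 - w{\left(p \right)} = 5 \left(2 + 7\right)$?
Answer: $30763$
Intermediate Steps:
$w{\left(p \right)} = -43$ ($w{\left(p \right)} = 2 - 5 \left(2 + 7\right) = 2 - 5 \cdot 9 = 2 - 45 = -43$)
$30806 + w{\left(\left(-1\right) \left(-6\right) \left(-2\right) \right)} = 30806 - 43 = 30763$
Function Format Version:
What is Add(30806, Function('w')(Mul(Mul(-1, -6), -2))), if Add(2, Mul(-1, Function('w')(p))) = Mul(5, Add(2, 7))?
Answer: 30763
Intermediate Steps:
Function('w')(p) = -43 (Function('w')(p) = Add(2, Mul(-1, Mul(5, Add(2, 7)))) = Add(2, Mul(-1, Mul(5, 9))) = Add(2, Mul(-1, 45)) = Add(2, -45) = -43)
Add(30806, Function('w')(Mul(Mul(-1, -6), -2))) = Add(30806, -43) = 30763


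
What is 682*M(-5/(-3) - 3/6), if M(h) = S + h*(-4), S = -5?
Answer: -19778/3 ≈ -6592.7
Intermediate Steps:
M(h) = -5 - 4*h (M(h) = -5 + h*(-4) = -5 - 4*h)
682*M(-5/(-3) - 3/6) = 682*(-5 - 4*(-5/(-3) - 3/6)) = 682*(-5 - 4*(-5*(-1/3) - 3*1/6)) = 682*(-5 - 4*(5/3 - 1/2)) = 682*(-5 - 4*7/6) = 682*(-5 - 14/3) = 682*(-29/3) = -19778/3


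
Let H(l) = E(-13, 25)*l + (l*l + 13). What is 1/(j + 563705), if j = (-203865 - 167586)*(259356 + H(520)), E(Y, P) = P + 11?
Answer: -1/203736223834 ≈ -4.9083e-12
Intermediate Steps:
E(Y, P) = 11 + P
H(l) = 13 + l**2 + 36*l (H(l) = (11 + 25)*l + (l*l + 13) = 36*l + (l**2 + 13) = 36*l + (13 + l**2) = 13 + l**2 + 36*l)
j = -203736787539 (j = (-203865 - 167586)*(259356 + (13 + 520**2 + 36*520)) = -371451*(259356 + (13 + 270400 + 18720)) = -371451*(259356 + 289133) = -371451*548489 = -203736787539)
1/(j + 563705) = 1/(-203736787539 + 563705) = 1/(-203736223834) = -1/203736223834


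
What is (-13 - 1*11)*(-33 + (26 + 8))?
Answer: -24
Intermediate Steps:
(-13 - 1*11)*(-33 + (26 + 8)) = (-13 - 11)*(-33 + 34) = -24*1 = -24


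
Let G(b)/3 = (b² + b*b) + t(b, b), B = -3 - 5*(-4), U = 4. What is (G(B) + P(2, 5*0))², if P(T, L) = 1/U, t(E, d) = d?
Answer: 50993881/16 ≈ 3.1871e+6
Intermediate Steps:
P(T, L) = ¼ (P(T, L) = 1/4 = ¼)
B = 17 (B = -3 + 20 = 17)
G(b) = 3*b + 6*b² (G(b) = 3*((b² + b*b) + b) = 3*((b² + b²) + b) = 3*(2*b² + b) = 3*(b + 2*b²) = 3*b + 6*b²)
(G(B) + P(2, 5*0))² = (3*17*(1 + 2*17) + ¼)² = (3*17*(1 + 34) + ¼)² = (3*17*35 + ¼)² = (1785 + ¼)² = (7141/4)² = 50993881/16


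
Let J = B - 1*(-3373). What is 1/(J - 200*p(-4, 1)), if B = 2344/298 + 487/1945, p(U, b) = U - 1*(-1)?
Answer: 289805/1153747368 ≈ 0.00025119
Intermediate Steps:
p(U, b) = 1 + U (p(U, b) = U + 1 = 1 + U)
B = 2352103/289805 (B = 2344*(1/298) + 487*(1/1945) = 1172/149 + 487/1945 = 2352103/289805 ≈ 8.1161)
J = 979864368/289805 (J = 2352103/289805 - 1*(-3373) = 2352103/289805 + 3373 = 979864368/289805 ≈ 3381.1)
1/(J - 200*p(-4, 1)) = 1/(979864368/289805 - 200*(1 - 4)) = 1/(979864368/289805 - 200*(-3)) = 1/(979864368/289805 + 600) = 1/(1153747368/289805) = 289805/1153747368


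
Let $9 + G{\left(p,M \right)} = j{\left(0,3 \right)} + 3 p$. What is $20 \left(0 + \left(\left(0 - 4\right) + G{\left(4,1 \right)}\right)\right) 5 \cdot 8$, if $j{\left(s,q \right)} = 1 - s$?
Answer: $0$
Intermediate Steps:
$G{\left(p,M \right)} = -8 + 3 p$ ($G{\left(p,M \right)} = -9 + \left(\left(1 - 0\right) + 3 p\right) = -9 + \left(\left(1 + 0\right) + 3 p\right) = -9 + \left(1 + 3 p\right) = -8 + 3 p$)
$20 \left(0 + \left(\left(0 - 4\right) + G{\left(4,1 \right)}\right)\right) 5 \cdot 8 = 20 \left(0 + \left(\left(0 - 4\right) + \left(-8 + 3 \cdot 4\right)\right)\right) 5 \cdot 8 = 20 \left(0 + \left(-4 + \left(-8 + 12\right)\right)\right) 5 \cdot 8 = 20 \left(0 + \left(-4 + 4\right)\right) 5 \cdot 8 = 20 \left(0 + 0\right) 5 \cdot 8 = 20 \cdot 0 \cdot 5 \cdot 8 = 20 \cdot 0 \cdot 8 = 0 \cdot 8 = 0$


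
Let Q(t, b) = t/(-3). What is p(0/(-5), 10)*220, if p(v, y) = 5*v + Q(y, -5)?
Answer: -2200/3 ≈ -733.33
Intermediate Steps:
Q(t, b) = -t/3 (Q(t, b) = t*(-⅓) = -t/3)
p(v, y) = 5*v - y/3
p(0/(-5), 10)*220 = (5*(0/(-5)) - ⅓*10)*220 = (5*(0*(-⅕)) - 10/3)*220 = (5*0 - 10/3)*220 = (0 - 10/3)*220 = -10/3*220 = -2200/3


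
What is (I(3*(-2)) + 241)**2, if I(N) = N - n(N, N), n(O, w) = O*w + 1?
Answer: 39204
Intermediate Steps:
n(O, w) = 1 + O*w
I(N) = -1 + N - N**2 (I(N) = N - (1 + N*N) = N - (1 + N**2) = N + (-1 - N**2) = -1 + N - N**2)
(I(3*(-2)) + 241)**2 = ((-1 + 3*(-2) - (3*(-2))**2) + 241)**2 = ((-1 - 6 - 1*(-6)**2) + 241)**2 = ((-1 - 6 - 1*36) + 241)**2 = ((-1 - 6 - 36) + 241)**2 = (-43 + 241)**2 = 198**2 = 39204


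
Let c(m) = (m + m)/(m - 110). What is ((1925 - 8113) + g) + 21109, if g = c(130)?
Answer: 14934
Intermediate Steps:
c(m) = 2*m/(-110 + m) (c(m) = (2*m)/(-110 + m) = 2*m/(-110 + m))
g = 13 (g = 2*130/(-110 + 130) = 2*130/20 = 2*130*(1/20) = 13)
((1925 - 8113) + g) + 21109 = ((1925 - 8113) + 13) + 21109 = (-6188 + 13) + 21109 = -6175 + 21109 = 14934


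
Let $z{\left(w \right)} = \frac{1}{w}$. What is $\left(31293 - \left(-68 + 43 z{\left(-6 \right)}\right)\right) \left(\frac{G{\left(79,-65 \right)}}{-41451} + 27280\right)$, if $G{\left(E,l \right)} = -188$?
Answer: $\frac{106411812864406}{124353} \approx 8.5572 \cdot 10^{8}$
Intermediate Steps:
$\left(31293 - \left(-68 + 43 z{\left(-6 \right)}\right)\right) \left(\frac{G{\left(79,-65 \right)}}{-41451} + 27280\right) = \left(31293 + \left(68 - \frac{43}{-6}\right)\right) \left(- \frac{188}{-41451} + 27280\right) = \left(31293 + \left(68 - - \frac{43}{6}\right)\right) \left(\left(-188\right) \left(- \frac{1}{41451}\right) + 27280\right) = \left(31293 + \left(68 + \frac{43}{6}\right)\right) \left(\frac{188}{41451} + 27280\right) = \left(31293 + \frac{451}{6}\right) \frac{1130783468}{41451} = \frac{188209}{6} \cdot \frac{1130783468}{41451} = \frac{106411812864406}{124353}$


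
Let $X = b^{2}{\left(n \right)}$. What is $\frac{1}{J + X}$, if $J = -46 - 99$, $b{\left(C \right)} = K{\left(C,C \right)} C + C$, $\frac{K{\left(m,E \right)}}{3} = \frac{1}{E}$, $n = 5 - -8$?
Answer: $\frac{1}{111} \approx 0.009009$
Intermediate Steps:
$n = 13$ ($n = 5 + 8 = 13$)
$K{\left(m,E \right)} = \frac{3}{E}$
$b{\left(C \right)} = 3 + C$ ($b{\left(C \right)} = \frac{3}{C} C + C = 3 + C$)
$X = 256$ ($X = \left(3 + 13\right)^{2} = 16^{2} = 256$)
$J = -145$ ($J = -46 - 99 = -145$)
$\frac{1}{J + X} = \frac{1}{-145 + 256} = \frac{1}{111}$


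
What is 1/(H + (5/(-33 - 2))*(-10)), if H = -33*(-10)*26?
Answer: 7/60070 ≈ 0.00011653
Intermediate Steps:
H = 8580 (H = 330*26 = 8580)
1/(H + (5/(-33 - 2))*(-10)) = 1/(8580 + (5/(-33 - 2))*(-10)) = 1/(8580 + (5/(-35))*(-10)) = 1/(8580 - 1/35*5*(-10)) = 1/(8580 - ⅐*(-10)) = 1/(8580 + 10/7) = 1/(60070/7) = 7/60070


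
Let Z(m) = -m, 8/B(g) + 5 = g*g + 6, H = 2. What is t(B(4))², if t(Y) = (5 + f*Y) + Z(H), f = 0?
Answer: 9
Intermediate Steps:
B(g) = 8/(1 + g²) (B(g) = 8/(-5 + (g*g + 6)) = 8/(-5 + (g² + 6)) = 8/(-5 + (6 + g²)) = 8/(1 + g²))
t(Y) = 3 (t(Y) = (5 + 0*Y) - 1*2 = (5 + 0) - 2 = 5 - 2 = 3)
t(B(4))² = 3² = 9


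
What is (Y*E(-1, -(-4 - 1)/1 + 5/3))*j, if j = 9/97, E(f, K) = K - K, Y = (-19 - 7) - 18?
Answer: 0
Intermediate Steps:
Y = -44 (Y = -26 - 18 = -44)
E(f, K) = 0
j = 9/97 (j = 9*(1/97) = 9/97 ≈ 0.092783)
(Y*E(-1, -(-4 - 1)/1 + 5/3))*j = -44*0*(9/97) = 0*(9/97) = 0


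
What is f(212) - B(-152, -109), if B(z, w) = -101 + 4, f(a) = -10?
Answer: 87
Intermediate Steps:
B(z, w) = -97
f(212) - B(-152, -109) = -10 - 1*(-97) = -10 + 97 = 87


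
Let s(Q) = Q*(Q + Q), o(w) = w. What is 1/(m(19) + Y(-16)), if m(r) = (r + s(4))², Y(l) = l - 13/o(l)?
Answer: 16/41373 ≈ 0.00038673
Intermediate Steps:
s(Q) = 2*Q² (s(Q) = Q*(2*Q) = 2*Q²)
Y(l) = l - 13/l
m(r) = (32 + r)² (m(r) = (r + 2*4²)² = (r + 2*16)² = (r + 32)² = (32 + r)²)
1/(m(19) + Y(-16)) = 1/((32 + 19)² + (-16 - 13/(-16))) = 1/(51² + (-16 - 13*(-1/16))) = 1/(2601 + (-16 + 13/16)) = 1/(2601 - 243/16) = 1/(41373/16) = 16/41373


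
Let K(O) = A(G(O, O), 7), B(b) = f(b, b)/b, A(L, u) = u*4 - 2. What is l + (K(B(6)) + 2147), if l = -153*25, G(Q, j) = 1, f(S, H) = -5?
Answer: -1652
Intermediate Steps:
A(L, u) = -2 + 4*u (A(L, u) = 4*u - 2 = -2 + 4*u)
B(b) = -5/b
K(O) = 26 (K(O) = -2 + 4*7 = -2 + 28 = 26)
l = -3825
l + (K(B(6)) + 2147) = -3825 + (26 + 2147) = -3825 + 2173 = -1652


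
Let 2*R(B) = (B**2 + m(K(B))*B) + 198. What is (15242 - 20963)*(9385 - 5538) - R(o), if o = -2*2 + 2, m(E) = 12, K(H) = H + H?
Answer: -22008776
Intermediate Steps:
K(H) = 2*H
o = -2 (o = -4 + 2 = -2)
R(B) = 99 + B**2/2 + 6*B (R(B) = ((B**2 + 12*B) + 198)/2 = (198 + B**2 + 12*B)/2 = 99 + B**2/2 + 6*B)
(15242 - 20963)*(9385 - 5538) - R(o) = (15242 - 20963)*(9385 - 5538) - (99 + (1/2)*(-2)**2 + 6*(-2)) = -5721*3847 - (99 + (1/2)*4 - 12) = -22008687 - (99 + 2 - 12) = -22008687 - 1*89 = -22008687 - 89 = -22008776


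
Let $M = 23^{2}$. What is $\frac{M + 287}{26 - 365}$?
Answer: $- \frac{272}{113} \approx -2.4071$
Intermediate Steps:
$M = 529$
$\frac{M + 287}{26 - 365} = \frac{529 + 287}{26 - 365} = \frac{816}{-339} = 816 \left(- \frac{1}{339}\right) = - \frac{272}{113}$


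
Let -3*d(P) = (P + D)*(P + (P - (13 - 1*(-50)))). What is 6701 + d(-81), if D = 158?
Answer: 12476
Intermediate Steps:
d(P) = -(-63 + 2*P)*(158 + P)/3 (d(P) = -(P + 158)*(P + (P - (13 - 1*(-50))))/3 = -(158 + P)*(P + (P - (13 + 50)))/3 = -(158 + P)*(P + (P - 1*63))/3 = -(158 + P)*(P + (P - 63))/3 = -(158 + P)*(P + (-63 + P))/3 = -(158 + P)*(-63 + 2*P)/3 = -(-63 + 2*P)*(158 + P)/3)
6701 + d(-81) = 6701 + (3318 - 253/3*(-81) - ⅔*(-81)²) = 6701 + (3318 + 6831 - ⅔*6561) = 6701 + (3318 + 6831 - 4374) = 6701 + 5775 = 12476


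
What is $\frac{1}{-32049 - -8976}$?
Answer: $- \frac{1}{23073} \approx -4.3341 \cdot 10^{-5}$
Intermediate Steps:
$\frac{1}{-32049 - -8976} = \frac{1}{-32049 + 8976} = \frac{1}{-23073} = - \frac{1}{23073}$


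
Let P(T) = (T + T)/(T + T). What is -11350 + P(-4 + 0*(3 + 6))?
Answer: -11349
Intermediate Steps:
P(T) = 1 (P(T) = (2*T)/((2*T)) = (2*T)*(1/(2*T)) = 1)
-11350 + P(-4 + 0*(3 + 6)) = -11350 + 1 = -11349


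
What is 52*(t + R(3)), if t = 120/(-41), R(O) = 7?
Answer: 8684/41 ≈ 211.80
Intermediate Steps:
t = -120/41 (t = 120*(-1/41) = -120/41 ≈ -2.9268)
52*(t + R(3)) = 52*(-120/41 + 7) = 52*(167/41) = 8684/41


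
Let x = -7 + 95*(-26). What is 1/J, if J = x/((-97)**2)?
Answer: -9409/2477 ≈ -3.7985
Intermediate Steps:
x = -2477 (x = -7 - 2470 = -2477)
J = -2477/9409 (J = -2477/((-97)**2) = -2477/9409 ≈ -0.26326)
1/J = 1/(-2477/9409) = -9409/2477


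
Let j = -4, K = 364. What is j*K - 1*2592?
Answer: -4048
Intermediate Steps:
j*K - 1*2592 = -4*364 - 1*2592 = -1456 - 2592 = -4048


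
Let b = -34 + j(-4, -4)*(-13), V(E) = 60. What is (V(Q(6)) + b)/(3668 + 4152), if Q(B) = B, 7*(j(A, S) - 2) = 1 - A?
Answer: -13/10948 ≈ -0.0011874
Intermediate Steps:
j(A, S) = 15/7 - A/7 (j(A, S) = 2 + (1 - A)/7 = 2 + (⅐ - A/7) = 15/7 - A/7)
b = -485/7 (b = -34 + (15/7 - ⅐*(-4))*(-13) = -34 + (15/7 + 4/7)*(-13) = -34 + (19/7)*(-13) = -34 - 247/7 = -485/7 ≈ -69.286)
(V(Q(6)) + b)/(3668 + 4152) = (60 - 485/7)/(3668 + 4152) = -65/7/7820 = -65/7*1/7820 = -13/10948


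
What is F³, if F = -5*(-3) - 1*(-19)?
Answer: 39304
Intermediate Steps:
F = 34 (F = 15 + 19 = 34)
F³ = 34³ = 39304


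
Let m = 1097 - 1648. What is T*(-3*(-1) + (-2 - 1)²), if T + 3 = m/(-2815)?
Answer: -94728/2815 ≈ -33.651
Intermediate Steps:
m = -551
T = -7894/2815 (T = -3 - 551/(-2815) = -3 - 551*(-1/2815) = -3 + 551/2815 = -7894/2815 ≈ -2.8043)
T*(-3*(-1) + (-2 - 1)²) = -7894*(-3*(-1) + (-2 - 1)²)/2815 = -7894*(3 + (-3)²)/2815 = -7894*(3 + 9)/2815 = -7894/2815*12 = -94728/2815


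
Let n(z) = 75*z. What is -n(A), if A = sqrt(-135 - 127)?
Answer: -75*I*sqrt(262) ≈ -1214.0*I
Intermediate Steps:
A = I*sqrt(262) (A = sqrt(-262) = I*sqrt(262) ≈ 16.186*I)
-n(A) = -75*I*sqrt(262)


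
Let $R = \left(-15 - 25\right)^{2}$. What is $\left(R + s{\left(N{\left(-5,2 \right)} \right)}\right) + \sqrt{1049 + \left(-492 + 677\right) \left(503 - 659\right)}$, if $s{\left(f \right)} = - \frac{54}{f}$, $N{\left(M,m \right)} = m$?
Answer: $1573 + i \sqrt{27811} \approx 1573.0 + 166.77 i$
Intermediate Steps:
$R = 1600$ ($R = \left(-40\right)^{2} = 1600$)
$\left(R + s{\left(N{\left(-5,2 \right)} \right)}\right) + \sqrt{1049 + \left(-492 + 677\right) \left(503 - 659\right)} = \left(1600 - \frac{54}{2}\right) + \sqrt{1049 + \left(-492 + 677\right) \left(503 - 659\right)} = \left(1600 - 27\right) + \sqrt{1049 + 185 \left(-156\right)} = \left(1600 - 27\right) + \sqrt{1049 - 28860} = 1573 + \sqrt{-27811} = 1573 + i \sqrt{27811}$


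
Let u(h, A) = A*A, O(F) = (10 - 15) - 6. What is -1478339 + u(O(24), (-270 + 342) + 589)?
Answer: -1041418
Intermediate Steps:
O(F) = -11 (O(F) = -5 - 6 = -11)
u(h, A) = A²
-1478339 + u(O(24), (-270 + 342) + 589) = -1478339 + ((-270 + 342) + 589)² = -1478339 + (72 + 589)² = -1478339 + 661² = -1478339 + 436921 = -1041418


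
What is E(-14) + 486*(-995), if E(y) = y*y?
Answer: -483374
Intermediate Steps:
E(y) = y²
E(-14) + 486*(-995) = (-14)² + 486*(-995) = 196 - 483570 = -483374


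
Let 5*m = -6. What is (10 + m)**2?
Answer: 1936/25 ≈ 77.440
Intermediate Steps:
m = -6/5 (m = (1/5)*(-6) = -6/5 ≈ -1.2000)
(10 + m)**2 = (10 - 6/5)**2 = (44/5)**2 = 1936/25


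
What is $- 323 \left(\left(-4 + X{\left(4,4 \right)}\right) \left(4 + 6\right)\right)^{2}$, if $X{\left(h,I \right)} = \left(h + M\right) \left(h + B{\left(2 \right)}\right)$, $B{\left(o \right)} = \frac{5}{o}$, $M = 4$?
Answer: $-74419200$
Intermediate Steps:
$X{\left(h,I \right)} = \left(4 + h\right) \left(\frac{5}{2} + h\right)$ ($X{\left(h,I \right)} = \left(h + 4\right) \left(h + \frac{5}{2}\right) = \left(4 + h\right) \left(h + 5 \cdot \frac{1}{2}\right) = \left(4 + h\right) \left(h + \frac{5}{2}\right) = \left(4 + h\right) \left(\frac{5}{2} + h\right)$)
$- 323 \left(\left(-4 + X{\left(4,4 \right)}\right) \left(4 + 6\right)\right)^{2} = - 323 \left(\left(-4 + \left(10 + 4^{2} + \frac{13}{2} \cdot 4\right)\right) \left(4 + 6\right)\right)^{2} = - 323 \left(\left(-4 + \left(10 + 16 + 26\right)\right) 10\right)^{2} = - 323 \left(\left(-4 + 52\right) 10\right)^{2} = - 323 \left(48 \cdot 10\right)^{2} = - 323 \cdot 480^{2} = \left(-323\right) 230400 = -74419200$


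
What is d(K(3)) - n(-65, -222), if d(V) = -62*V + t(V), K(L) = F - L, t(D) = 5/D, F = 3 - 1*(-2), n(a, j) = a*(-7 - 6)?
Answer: -1933/2 ≈ -966.50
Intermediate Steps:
n(a, j) = -13*a (n(a, j) = a*(-13) = -13*a)
F = 5 (F = 3 + 2 = 5)
K(L) = 5 - L
d(V) = -62*V + 5/V
d(K(3)) - n(-65, -222) = (-62*(5 - 1*3) + 5/(5 - 1*3)) - (-13)*(-65) = (-62*(5 - 3) + 5/(5 - 3)) - 1*845 = (-62*2 + 5/2) - 845 = (-124 + 5*(½)) - 845 = (-124 + 5/2) - 845 = -243/2 - 845 = -1933/2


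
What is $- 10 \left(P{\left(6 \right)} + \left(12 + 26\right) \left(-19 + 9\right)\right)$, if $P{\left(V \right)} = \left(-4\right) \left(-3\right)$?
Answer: $3680$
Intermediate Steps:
$P{\left(V \right)} = 12$
$- 10 \left(P{\left(6 \right)} + \left(12 + 26\right) \left(-19 + 9\right)\right) = - 10 \left(12 + \left(12 + 26\right) \left(-19 + 9\right)\right) = - 10 \left(12 + 38 \left(-10\right)\right) = - 10 \left(12 - 380\right) = \left(-10\right) \left(-368\right) = 3680$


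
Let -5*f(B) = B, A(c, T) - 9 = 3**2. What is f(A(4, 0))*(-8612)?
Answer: 155016/5 ≈ 31003.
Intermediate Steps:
A(c, T) = 18 (A(c, T) = 9 + 3**2 = 9 + 9 = 18)
f(B) = -B/5
f(A(4, 0))*(-8612) = -1/5*18*(-8612) = -18/5*(-8612) = 155016/5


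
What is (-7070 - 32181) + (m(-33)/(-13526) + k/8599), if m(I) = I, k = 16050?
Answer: -4565069338507/116310074 ≈ -39249.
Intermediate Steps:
(-7070 - 32181) + (m(-33)/(-13526) + k/8599) = (-7070 - 32181) + (-33/(-13526) + 16050/8599) = -39251 + (-33*(-1/13526) + 16050*(1/8599)) = -39251 + (33/13526 + 16050/8599) = -39251 + 217376067/116310074 = -4565069338507/116310074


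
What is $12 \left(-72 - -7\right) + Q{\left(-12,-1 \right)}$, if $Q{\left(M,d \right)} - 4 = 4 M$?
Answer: $-824$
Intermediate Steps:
$Q{\left(M,d \right)} = 4 + 4 M$
$12 \left(-72 - -7\right) + Q{\left(-12,-1 \right)} = 12 \left(-72 - -7\right) + \left(4 + 4 \left(-12\right)\right) = 12 \left(-72 + 7\right) + \left(4 - 48\right) = 12 \left(-65\right) - 44 = -780 - 44 = -824$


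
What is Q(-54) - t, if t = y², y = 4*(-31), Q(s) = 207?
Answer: -15169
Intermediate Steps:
y = -124
t = 15376 (t = (-124)² = 15376)
Q(-54) - t = 207 - 1*15376 = 207 - 15376 = -15169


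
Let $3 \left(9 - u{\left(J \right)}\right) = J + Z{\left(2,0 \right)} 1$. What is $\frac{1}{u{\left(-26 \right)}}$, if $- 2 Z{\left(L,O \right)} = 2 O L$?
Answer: $\frac{3}{53} \approx 0.056604$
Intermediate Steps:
$Z{\left(L,O \right)} = - L O$ ($Z{\left(L,O \right)} = - \frac{2 O L}{2} = - \frac{2 L O}{2} = - L O$)
$u{\left(J \right)} = 9 - \frac{J}{3}$ ($u{\left(J \right)} = 9 - \frac{J + \left(-1\right) 2 \cdot 0 \cdot 1}{3} = 9 - \frac{J + 0 \cdot 1}{3} = 9 - \frac{J + 0}{3} = 9 - \frac{J}{3}$)
$\frac{1}{u{\left(-26 \right)}} = \frac{1}{9 - - \frac{26}{3}} = \frac{1}{9 + \frac{26}{3}} = \frac{1}{\frac{53}{3}} = \frac{3}{53}$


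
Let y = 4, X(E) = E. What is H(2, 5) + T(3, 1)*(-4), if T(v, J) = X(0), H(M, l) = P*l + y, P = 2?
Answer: 14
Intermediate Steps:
H(M, l) = 4 + 2*l (H(M, l) = 2*l + 4 = 4 + 2*l)
T(v, J) = 0
H(2, 5) + T(3, 1)*(-4) = (4 + 2*5) + 0*(-4) = (4 + 10) + 0 = 14 + 0 = 14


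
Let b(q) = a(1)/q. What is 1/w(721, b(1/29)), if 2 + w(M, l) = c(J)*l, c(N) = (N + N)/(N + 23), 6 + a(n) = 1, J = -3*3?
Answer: 7/1291 ≈ 0.0054222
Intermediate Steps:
J = -9
a(n) = -5 (a(n) = -6 + 1 = -5)
c(N) = 2*N/(23 + N) (c(N) = (2*N)/(23 + N) = 2*N/(23 + N))
b(q) = -5/q
w(M, l) = -2 - 9*l/7 (w(M, l) = -2 + (2*(-9)/(23 - 9))*l = -2 + (2*(-9)/14)*l = -2 + (2*(-9)*(1/14))*l = -2 - 9*l/7)
1/w(721, b(1/29)) = 1/(-2 - (-45)/(7*(1/29))) = 1/(-2 - (-45)/(7*1/29)) = 1/(-2 - (-45)*29/7) = 1/(-2 - 9/7*(-145)) = 1/(-2 + 1305/7) = 1/(1291/7) = 7/1291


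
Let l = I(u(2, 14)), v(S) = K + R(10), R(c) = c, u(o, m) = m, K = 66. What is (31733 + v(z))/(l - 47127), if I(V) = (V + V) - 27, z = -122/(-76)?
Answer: -31809/47126 ≈ -0.67498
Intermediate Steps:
z = 61/38 (z = -122*(-1/76) = 61/38 ≈ 1.6053)
I(V) = -27 + 2*V (I(V) = 2*V - 27 = -27 + 2*V)
v(S) = 76 (v(S) = 66 + 10 = 76)
l = 1 (l = -27 + 2*14 = -27 + 28 = 1)
(31733 + v(z))/(l - 47127) = (31733 + 76)/(1 - 47127) = 31809/(-47126) = 31809*(-1/47126) = -31809/47126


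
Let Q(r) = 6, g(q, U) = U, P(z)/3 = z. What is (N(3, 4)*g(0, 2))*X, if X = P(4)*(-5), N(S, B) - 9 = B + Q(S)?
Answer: -2280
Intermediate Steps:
P(z) = 3*z
N(S, B) = 15 + B (N(S, B) = 9 + (B + 6) = 9 + (6 + B) = 15 + B)
X = -60 (X = (3*4)*(-5) = 12*(-5) = -60)
(N(3, 4)*g(0, 2))*X = ((15 + 4)*2)*(-60) = (19*2)*(-60) = 38*(-60) = -2280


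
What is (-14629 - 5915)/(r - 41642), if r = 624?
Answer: 10272/20509 ≈ 0.50085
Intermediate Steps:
(-14629 - 5915)/(r - 41642) = (-14629 - 5915)/(624 - 41642) = -20544/(-41018) = -20544*(-1/41018) = 10272/20509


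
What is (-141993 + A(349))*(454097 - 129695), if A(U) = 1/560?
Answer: -12897587529879/280 ≈ -4.6063e+10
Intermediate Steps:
A(U) = 1/560
(-141993 + A(349))*(454097 - 129695) = (-141993 + 1/560)*(454097 - 129695) = -79516079/560*324402 = -12897587529879/280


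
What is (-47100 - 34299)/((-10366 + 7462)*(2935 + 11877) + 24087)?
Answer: 27133/14329987 ≈ 0.0018934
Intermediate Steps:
(-47100 - 34299)/((-10366 + 7462)*(2935 + 11877) + 24087) = -81399/(-2904*14812 + 24087) = -81399/(-43014048 + 24087) = -81399/(-42989961) = -81399*(-1/42989961) = 27133/14329987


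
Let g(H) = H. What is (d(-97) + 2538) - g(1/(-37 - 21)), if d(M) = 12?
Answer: 147901/58 ≈ 2550.0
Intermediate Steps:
(d(-97) + 2538) - g(1/(-37 - 21)) = (12 + 2538) - 1/(-37 - 21) = 2550 - 1/(-58) = 2550 - 1*(-1/58) = 2550 + 1/58 = 147901/58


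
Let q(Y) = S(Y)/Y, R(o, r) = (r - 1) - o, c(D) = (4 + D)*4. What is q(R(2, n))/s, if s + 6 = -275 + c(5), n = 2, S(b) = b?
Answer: -1/245 ≈ -0.0040816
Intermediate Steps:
c(D) = 16 + 4*D
R(o, r) = -1 + r - o (R(o, r) = (-1 + r) - o = -1 + r - o)
q(Y) = 1 (q(Y) = Y/Y = 1)
s = -245 (s = -6 + (-275 + (16 + 4*5)) = -6 + (-275 + (16 + 20)) = -6 + (-275 + 36) = -6 - 239 = -245)
q(R(2, n))/s = 1/(-245) = 1*(-1/245) = -1/245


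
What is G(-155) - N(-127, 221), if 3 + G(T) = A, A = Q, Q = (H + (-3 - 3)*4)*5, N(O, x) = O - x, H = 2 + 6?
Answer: 265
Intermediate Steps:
H = 8
Q = -80 (Q = (8 + (-3 - 3)*4)*5 = (8 - 6*4)*5 = (8 - 24)*5 = -16*5 = -80)
A = -80
G(T) = -83 (G(T) = -3 - 80 = -83)
G(-155) - N(-127, 221) = -83 - (-127 - 1*221) = -83 - (-127 - 221) = -83 - 1*(-348) = -83 + 348 = 265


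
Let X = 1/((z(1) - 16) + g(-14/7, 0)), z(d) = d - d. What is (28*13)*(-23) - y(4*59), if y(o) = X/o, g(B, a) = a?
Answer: -31612671/3776 ≈ -8372.0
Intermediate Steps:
z(d) = 0
X = -1/16 (X = 1/((0 - 16) + 0) = 1/(-16 + 0) = 1/(-16) = -1/16 ≈ -0.062500)
y(o) = -1/(16*o)
(28*13)*(-23) - y(4*59) = (28*13)*(-23) - (-1)/(16*(4*59)) = 364*(-23) - (-1)/(16*236) = -8372 - (-1)/(16*236) = -8372 - 1*(-1/3776) = -8372 + 1/3776 = -31612671/3776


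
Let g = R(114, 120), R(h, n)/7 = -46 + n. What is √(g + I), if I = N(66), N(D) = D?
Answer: 2*√146 ≈ 24.166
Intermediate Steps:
I = 66
R(h, n) = -322 + 7*n (R(h, n) = 7*(-46 + n) = -322 + 7*n)
g = 518 (g = -322 + 7*120 = -322 + 840 = 518)
√(g + I) = √(518 + 66) = √584 = 2*√146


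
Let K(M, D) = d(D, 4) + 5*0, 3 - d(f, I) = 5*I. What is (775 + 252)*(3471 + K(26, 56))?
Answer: 3547258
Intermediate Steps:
d(f, I) = 3 - 5*I
K(M, D) = -17 (K(M, D) = (3 - 5*4) + 5*0 = (3 - 20) + 0 = -17 + 0 = -17)
(775 + 252)*(3471 + K(26, 56)) = (775 + 252)*(3471 - 17) = 1027*3454 = 3547258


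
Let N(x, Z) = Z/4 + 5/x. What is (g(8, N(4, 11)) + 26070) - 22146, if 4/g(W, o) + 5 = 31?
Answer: 51014/13 ≈ 3924.2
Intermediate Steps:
N(x, Z) = 5/x + Z/4 (N(x, Z) = Z*(¼) + 5/x = Z/4 + 5/x = 5/x + Z/4)
g(W, o) = 2/13 (g(W, o) = 4/(-5 + 31) = 4/26 = 4*(1/26) = 2/13)
(g(8, N(4, 11)) + 26070) - 22146 = (2/13 + 26070) - 22146 = 338912/13 - 22146 = 51014/13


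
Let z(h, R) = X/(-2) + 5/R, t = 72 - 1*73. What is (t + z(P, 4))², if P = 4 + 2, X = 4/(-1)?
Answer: 81/16 ≈ 5.0625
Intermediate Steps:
t = -1 (t = 72 - 73 = -1)
X = -4 (X = 4*(-1) = -4)
P = 6
z(h, R) = 2 + 5/R (z(h, R) = -4/(-2) + 5/R = -4*(-½) + 5/R = 2 + 5/R)
(t + z(P, 4))² = (-1 + (2 + 5/4))² = (-1 + 13/4)² = (9/4)² = 81/16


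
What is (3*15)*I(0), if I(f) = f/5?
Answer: 0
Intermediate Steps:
I(f) = f/5 (I(f) = f*(1/5) = f/5)
(3*15)*I(0) = (3*15)*((1/5)*0) = 45*0 = 0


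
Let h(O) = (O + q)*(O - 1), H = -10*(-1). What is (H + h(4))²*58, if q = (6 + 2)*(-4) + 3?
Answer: 245050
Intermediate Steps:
H = 10
q = -29 (q = 8*(-4) + 3 = -32 + 3 = -29)
h(O) = (-1 + O)*(-29 + O) (h(O) = (O - 29)*(O - 1) = (-29 + O)*(-1 + O) = (-1 + O)*(-29 + O))
(H + h(4))²*58 = (10 + (29 + 4² - 30*4))²*58 = (10 + (29 + 16 - 120))²*58 = (10 - 75)²*58 = (-65)²*58 = 4225*58 = 245050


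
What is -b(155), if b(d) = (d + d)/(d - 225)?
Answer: 31/7 ≈ 4.4286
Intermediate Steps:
b(d) = 2*d/(-225 + d) (b(d) = (2*d)/(-225 + d) = 2*d/(-225 + d))
-b(155) = -2*155/(-225 + 155) = -2*155/(-70) = -2*155*(-1)/70 = -1*(-31/7) = 31/7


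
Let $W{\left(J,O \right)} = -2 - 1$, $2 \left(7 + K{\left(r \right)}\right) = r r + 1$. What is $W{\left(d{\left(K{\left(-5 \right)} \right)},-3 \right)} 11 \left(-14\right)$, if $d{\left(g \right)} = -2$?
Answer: $462$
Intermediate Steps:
$K{\left(r \right)} = - \frac{13}{2} + \frac{r^{2}}{2}$ ($K{\left(r \right)} = -7 + \frac{r r + 1}{2} = -7 + \frac{r^{2} + 1}{2} = -7 + \frac{1 + r^{2}}{2} = -7 + \left(\frac{1}{2} + \frac{r^{2}}{2}\right) = - \frac{13}{2} + \frac{r^{2}}{2}$)
$W{\left(J,O \right)} = -3$ ($W{\left(J,O \right)} = -2 - 1 = -3$)
$W{\left(d{\left(K{\left(-5 \right)} \right)},-3 \right)} 11 \left(-14\right) = \left(-3\right) 11 \left(-14\right) = \left(-33\right) \left(-14\right) = 462$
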